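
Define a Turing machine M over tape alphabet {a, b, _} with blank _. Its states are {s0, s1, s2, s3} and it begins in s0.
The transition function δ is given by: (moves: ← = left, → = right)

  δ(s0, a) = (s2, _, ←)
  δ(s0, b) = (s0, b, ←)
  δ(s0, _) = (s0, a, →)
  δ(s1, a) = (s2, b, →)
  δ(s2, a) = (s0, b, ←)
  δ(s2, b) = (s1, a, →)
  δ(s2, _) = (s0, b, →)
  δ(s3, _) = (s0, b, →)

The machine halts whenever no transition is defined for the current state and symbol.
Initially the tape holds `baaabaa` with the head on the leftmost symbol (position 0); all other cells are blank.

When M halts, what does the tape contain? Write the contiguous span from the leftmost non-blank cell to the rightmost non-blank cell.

s0 | __[b]aaabaa   read b → write b, move ←, go to s0
s0 | _[_]baaabaa   read _ → write a, move →, go to s0
s0 | _a[b]aaabaa   read b → write b, move ←, go to s0
s0 | _[a]baaabaa   read a → write _, move ←, go to s2
s2 | [_]_baaabaa   read _ → write b, move →, go to s0
s0 | b[_]baaabaa   read _ → write a, move →, go to s0
s0 | ba[b]aaabaa   read b → write b, move ←, go to s0
s0 | b[a]baaabaa   read a → write _, move ←, go to s2
s2 | [b]_baaabaa   read b → write a, move →, go to s1
s1 | a[_]baaabaa
The non-blank tape span at halt is a_baaabaa.

a_baaabaa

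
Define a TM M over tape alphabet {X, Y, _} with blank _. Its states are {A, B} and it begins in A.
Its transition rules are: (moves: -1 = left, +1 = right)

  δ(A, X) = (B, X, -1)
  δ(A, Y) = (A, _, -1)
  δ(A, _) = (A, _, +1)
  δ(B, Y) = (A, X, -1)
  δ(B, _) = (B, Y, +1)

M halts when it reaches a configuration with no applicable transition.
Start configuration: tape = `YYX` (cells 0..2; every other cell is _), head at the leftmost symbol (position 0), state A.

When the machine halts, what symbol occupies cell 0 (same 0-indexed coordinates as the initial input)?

_

A | _[Y]YX   read Y → write _, move -1, go to A
A | [_]_YX   read _ → write _, move +1, go to A
A | _[_]YX   read _ → write _, move +1, go to A
A | __[Y]X   read Y → write _, move -1, go to A
A | _[_]_X   read _ → write _, move +1, go to A
A | __[_]X   read _ → write _, move +1, go to A
A | ___[X]   read X → write X, move -1, go to B
B | __[_]X   read _ → write Y, move +1, go to B
B | __Y[X]
Cell 0 holds _ when M halts.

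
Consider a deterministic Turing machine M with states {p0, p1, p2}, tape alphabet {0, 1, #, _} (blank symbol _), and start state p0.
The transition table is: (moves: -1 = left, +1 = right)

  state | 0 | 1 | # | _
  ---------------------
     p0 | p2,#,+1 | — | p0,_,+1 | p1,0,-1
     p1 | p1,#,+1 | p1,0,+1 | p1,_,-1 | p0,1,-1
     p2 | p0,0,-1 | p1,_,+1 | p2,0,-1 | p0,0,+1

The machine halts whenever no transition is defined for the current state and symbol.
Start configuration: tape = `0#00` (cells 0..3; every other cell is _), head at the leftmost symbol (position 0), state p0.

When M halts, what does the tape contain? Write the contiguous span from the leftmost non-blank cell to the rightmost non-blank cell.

0___##_1

state=p0 head=0 tape=_[0]#00___   (p0,0)→(p2,#,+1)
state=p2 head=1 tape=_#[#]00___   (p2,#)→(p2,0,-1)
state=p2 head=0 tape=_[#]000___   (p2,#)→(p2,0,-1)
state=p2 head=-1 tape=[_]0000___   (p2,_)→(p0,0,+1)
state=p0 head=0 tape=0[0]000___   (p0,0)→(p2,#,+1)
state=p2 head=1 tape=0#[0]00___   (p2,0)→(p0,0,-1)
state=p0 head=0 tape=0[#]000___   (p0,#)→(p0,_,+1)
state=p0 head=1 tape=0_[0]00___   (p0,0)→(p2,#,+1)
state=p2 head=2 tape=0_#[0]0___   (p2,0)→(p0,0,-1)
state=p0 head=1 tape=0_[#]00___   (p0,#)→(p0,_,+1)
state=p0 head=2 tape=0__[0]0___   (p0,0)→(p2,#,+1)
state=p2 head=3 tape=0__#[0]___   (p2,0)→(p0,0,-1)
state=p0 head=2 tape=0__[#]0___   (p0,#)→(p0,_,+1)
state=p0 head=3 tape=0___[0]___   (p0,0)→(p2,#,+1)
state=p2 head=4 tape=0___#[_]__   (p2,_)→(p0,0,+1)
state=p0 head=5 tape=0___#0[_]_   (p0,_)→(p1,0,-1)
state=p1 head=4 tape=0___#[0]0_   (p1,0)→(p1,#,+1)
state=p1 head=5 tape=0___##[0]_   (p1,0)→(p1,#,+1)
state=p1 head=6 tape=0___###[_]   (p1,_)→(p0,1,-1)
state=p0 head=5 tape=0___##[#]1   (p0,#)→(p0,_,+1)
state=p0 head=6 tape=0___##_[1]
The non-blank tape span at halt is 0___##_1.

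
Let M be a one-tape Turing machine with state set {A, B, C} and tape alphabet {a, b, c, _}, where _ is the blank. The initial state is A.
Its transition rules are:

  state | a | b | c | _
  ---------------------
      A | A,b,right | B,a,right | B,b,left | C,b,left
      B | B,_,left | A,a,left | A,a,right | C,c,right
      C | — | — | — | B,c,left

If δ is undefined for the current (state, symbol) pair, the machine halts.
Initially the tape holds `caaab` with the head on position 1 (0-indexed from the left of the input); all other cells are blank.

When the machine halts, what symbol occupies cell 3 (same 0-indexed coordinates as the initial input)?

_

state=A head=1 tape=_c[a]aab__   (A,a)→(A,b,right)
state=A head=2 tape=_cb[a]ab__   (A,a)→(A,b,right)
state=A head=3 tape=_cbb[a]b__   (A,a)→(A,b,right)
state=A head=4 tape=_cbbb[b]__   (A,b)→(B,a,right)
state=B head=5 tape=_cbbba[_]_   (B,_)→(C,c,right)
state=C head=6 tape=_cbbbac[_]   (C,_)→(B,c,left)
state=B head=5 tape=_cbbba[c]c   (B,c)→(A,a,right)
state=A head=6 tape=_cbbbaa[c]   (A,c)→(B,b,left)
state=B head=5 tape=_cbbba[a]b   (B,a)→(B,_,left)
state=B head=4 tape=_cbbb[a]_b   (B,a)→(B,_,left)
state=B head=3 tape=_cbb[b]__b   (B,b)→(A,a,left)
state=A head=2 tape=_cb[b]a__b   (A,b)→(B,a,right)
state=B head=3 tape=_cba[a]__b   (B,a)→(B,_,left)
state=B head=2 tape=_cb[a]___b   (B,a)→(B,_,left)
state=B head=1 tape=_c[b]____b   (B,b)→(A,a,left)
state=A head=0 tape=_[c]a____b   (A,c)→(B,b,left)
state=B head=-1 tape=[_]ba____b   (B,_)→(C,c,right)
state=C head=0 tape=c[b]a____b
Cell 3 holds _ when M halts.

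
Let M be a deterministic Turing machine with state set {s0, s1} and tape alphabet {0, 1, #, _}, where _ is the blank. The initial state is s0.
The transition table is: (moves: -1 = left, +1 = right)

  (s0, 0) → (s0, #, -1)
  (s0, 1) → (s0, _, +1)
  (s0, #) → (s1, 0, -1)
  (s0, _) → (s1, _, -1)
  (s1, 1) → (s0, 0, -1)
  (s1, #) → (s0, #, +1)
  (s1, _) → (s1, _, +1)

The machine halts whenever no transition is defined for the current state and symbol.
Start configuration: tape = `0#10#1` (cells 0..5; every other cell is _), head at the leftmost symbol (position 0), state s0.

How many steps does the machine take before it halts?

10

s0 | __[0]#10#1   read 0 → write #, move -1, go to s0
s0 | _[_]##10#1   read _ → write _, move -1, go to s1
s1 | [_]_##10#1   read _ → write _, move +1, go to s1
s1 | _[_]##10#1   read _ → write _, move +1, go to s1
s1 | __[#]#10#1   read # → write #, move +1, go to s0
s0 | __#[#]10#1   read # → write 0, move -1, go to s1
s1 | __[#]010#1   read # → write #, move +1, go to s0
s0 | __#[0]10#1   read 0 → write #, move -1, go to s0
s0 | __[#]#10#1   read # → write 0, move -1, go to s1
s1 | _[_]0#10#1   read _ → write _, move +1, go to s1
s1 | __[0]#10#1
M halts after 10 transitions.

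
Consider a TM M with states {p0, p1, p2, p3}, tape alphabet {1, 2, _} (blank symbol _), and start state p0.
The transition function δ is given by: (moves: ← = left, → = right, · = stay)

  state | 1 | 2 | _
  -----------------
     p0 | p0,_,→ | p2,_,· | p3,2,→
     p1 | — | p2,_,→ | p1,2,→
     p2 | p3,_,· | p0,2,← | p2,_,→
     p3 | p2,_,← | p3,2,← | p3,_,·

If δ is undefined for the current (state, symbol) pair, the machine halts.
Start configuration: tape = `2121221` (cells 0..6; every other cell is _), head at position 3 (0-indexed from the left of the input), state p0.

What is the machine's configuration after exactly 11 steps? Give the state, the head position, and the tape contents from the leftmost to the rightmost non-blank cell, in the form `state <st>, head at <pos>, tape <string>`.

state p3, head at 3, tape 212_221

state=p0 head=3 tape=212[1]221   (p0,1)→(p0,_,→)
state=p0 head=4 tape=212_[2]21   (p0,2)→(p2,_,·)
state=p2 head=4 tape=212_[_]21   (p2,_)→(p2,_,→)
state=p2 head=5 tape=212__[2]1   (p2,2)→(p0,2,←)
state=p0 head=4 tape=212_[_]21   (p0,_)→(p3,2,→)
state=p3 head=5 tape=212_2[2]1   (p3,2)→(p3,2,←)
state=p3 head=4 tape=212_[2]21   (p3,2)→(p3,2,←)
state=p3 head=3 tape=212[_]221   (p3,_)→(p3,_,·)
state=p3 head=3 tape=212[_]221   (p3,_)→(p3,_,·)
state=p3 head=3 tape=212[_]221   (p3,_)→(p3,_,·)
state=p3 head=3 tape=212[_]221   (p3,_)→(p3,_,·)
state=p3 head=3 tape=212[_]221
After 11 steps: state p3, head at 3, tape 212_221.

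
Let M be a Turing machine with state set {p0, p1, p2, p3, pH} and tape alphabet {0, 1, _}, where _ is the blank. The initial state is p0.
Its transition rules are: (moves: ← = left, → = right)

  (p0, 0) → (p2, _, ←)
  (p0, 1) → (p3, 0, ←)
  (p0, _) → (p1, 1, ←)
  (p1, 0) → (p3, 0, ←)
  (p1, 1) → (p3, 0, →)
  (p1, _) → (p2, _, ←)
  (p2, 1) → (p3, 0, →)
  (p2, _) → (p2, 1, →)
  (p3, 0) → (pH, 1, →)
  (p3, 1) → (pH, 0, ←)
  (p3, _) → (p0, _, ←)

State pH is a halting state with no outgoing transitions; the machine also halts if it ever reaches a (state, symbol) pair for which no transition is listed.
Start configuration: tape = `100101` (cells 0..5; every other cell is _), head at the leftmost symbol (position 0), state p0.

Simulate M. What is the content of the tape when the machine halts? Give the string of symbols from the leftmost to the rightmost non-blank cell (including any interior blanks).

11111000101

p0 | _____[1]00101   read 1 → write 0, move ←, go to p3
p3 | ____[_]000101   read _ → write _, move ←, go to p0
p0 | ___[_]_000101   read _ → write 1, move ←, go to p1
p1 | __[_]1_000101   read _ → write _, move ←, go to p2
p2 | _[_]_1_000101   read _ → write 1, move →, go to p2
p2 | _1[_]1_000101   read _ → write 1, move →, go to p2
p2 | _11[1]_000101   read 1 → write 0, move →, go to p3
p3 | _110[_]000101   read _ → write _, move ←, go to p0
p0 | _11[0]_000101   read 0 → write _, move ←, go to p2
p2 | _1[1]__000101   read 1 → write 0, move →, go to p3
p3 | _10[_]_000101   read _ → write _, move ←, go to p0
p0 | _1[0]__000101   read 0 → write _, move ←, go to p2
p2 | _[1]___000101   read 1 → write 0, move →, go to p3
p3 | _0[_]__000101   read _ → write _, move ←, go to p0
p0 | _[0]___000101   read 0 → write _, move ←, go to p2
p2 | [_]____000101   read _ → write 1, move →, go to p2
p2 | 1[_]___000101   read _ → write 1, move →, go to p2
p2 | 11[_]__000101   read _ → write 1, move →, go to p2
p2 | 111[_]_000101   read _ → write 1, move →, go to p2
p2 | 1111[_]000101   read _ → write 1, move →, go to p2
p2 | 11111[0]00101
The non-blank tape span at halt is 11111000101.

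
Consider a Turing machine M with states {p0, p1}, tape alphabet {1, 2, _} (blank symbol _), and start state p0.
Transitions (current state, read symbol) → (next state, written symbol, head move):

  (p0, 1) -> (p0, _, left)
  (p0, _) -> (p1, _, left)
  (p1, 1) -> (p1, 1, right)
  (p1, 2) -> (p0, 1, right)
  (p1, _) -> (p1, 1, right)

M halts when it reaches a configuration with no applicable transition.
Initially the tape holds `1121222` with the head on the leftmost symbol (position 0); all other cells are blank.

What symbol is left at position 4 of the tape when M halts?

p0 | ____[1]121222   read 1 → write _, move left, go to p0
p0 | ___[_]_121222   read _ → write _, move left, go to p1
p1 | __[_]__121222   read _ → write 1, move right, go to p1
p1 | __1[_]_121222   read _ → write 1, move right, go to p1
p1 | __11[_]121222   read _ → write 1, move right, go to p1
p1 | __111[1]21222   read 1 → write 1, move right, go to p1
p1 | __1111[2]1222   read 2 → write 1, move right, go to p0
p0 | __11111[1]222   read 1 → write _, move left, go to p0
p0 | __1111[1]_222   read 1 → write _, move left, go to p0
p0 | __111[1]__222   read 1 → write _, move left, go to p0
p0 | __11[1]___222   read 1 → write _, move left, go to p0
p0 | __1[1]____222   read 1 → write _, move left, go to p0
p0 | __[1]_____222   read 1 → write _, move left, go to p0
p0 | _[_]______222   read _ → write _, move left, go to p1
p1 | [_]_______222   read _ → write 1, move right, go to p1
p1 | 1[_]______222   read _ → write 1, move right, go to p1
p1 | 11[_]_____222   read _ → write 1, move right, go to p1
p1 | 111[_]____222   read _ → write 1, move right, go to p1
p1 | 1111[_]___222   read _ → write 1, move right, go to p1
p1 | 11111[_]__222   read _ → write 1, move right, go to p1
p1 | 111111[_]_222   read _ → write 1, move right, go to p1
p1 | 1111111[_]222   read _ → write 1, move right, go to p1
p1 | 11111111[2]22   read 2 → write 1, move right, go to p0
p0 | 111111111[2]2
Cell 4 holds 1 when M halts.

1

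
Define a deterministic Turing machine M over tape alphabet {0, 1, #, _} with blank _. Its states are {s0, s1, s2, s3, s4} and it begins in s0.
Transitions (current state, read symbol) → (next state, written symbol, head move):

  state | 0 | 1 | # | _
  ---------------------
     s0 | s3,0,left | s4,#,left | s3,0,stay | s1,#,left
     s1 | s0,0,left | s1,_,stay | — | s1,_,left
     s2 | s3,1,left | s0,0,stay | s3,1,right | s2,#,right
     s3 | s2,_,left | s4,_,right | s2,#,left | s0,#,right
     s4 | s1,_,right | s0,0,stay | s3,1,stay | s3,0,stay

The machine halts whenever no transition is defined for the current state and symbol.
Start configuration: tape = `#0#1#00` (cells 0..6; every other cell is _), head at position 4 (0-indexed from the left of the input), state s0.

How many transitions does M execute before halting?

19

state=s0 head=4 tape=_#0#1[#]00   (s0,#)→(s3,0,stay)
state=s3 head=4 tape=_#0#1[0]00   (s3,0)→(s2,_,left)
state=s2 head=3 tape=_#0#[1]_00   (s2,1)→(s0,0,stay)
state=s0 head=3 tape=_#0#[0]_00   (s0,0)→(s3,0,left)
state=s3 head=2 tape=_#0[#]0_00   (s3,#)→(s2,#,left)
state=s2 head=1 tape=_#[0]#0_00   (s2,0)→(s3,1,left)
state=s3 head=0 tape=_[#]1#0_00   (s3,#)→(s2,#,left)
state=s2 head=-1 tape=[_]#1#0_00   (s2,_)→(s2,#,right)
state=s2 head=0 tape=#[#]1#0_00   (s2,#)→(s3,1,right)
state=s3 head=1 tape=#1[1]#0_00   (s3,1)→(s4,_,right)
state=s4 head=2 tape=#1_[#]0_00   (s4,#)→(s3,1,stay)
state=s3 head=2 tape=#1_[1]0_00   (s3,1)→(s4,_,right)
state=s4 head=3 tape=#1__[0]_00   (s4,0)→(s1,_,right)
state=s1 head=4 tape=#1___[_]00   (s1,_)→(s1,_,left)
state=s1 head=3 tape=#1__[_]_00   (s1,_)→(s1,_,left)
state=s1 head=2 tape=#1_[_]__00   (s1,_)→(s1,_,left)
state=s1 head=1 tape=#1[_]___00   (s1,_)→(s1,_,left)
state=s1 head=0 tape=#[1]____00   (s1,1)→(s1,_,stay)
state=s1 head=0 tape=#[_]____00   (s1,_)→(s1,_,left)
state=s1 head=-1 tape=[#]_____00
M halts after 19 transitions.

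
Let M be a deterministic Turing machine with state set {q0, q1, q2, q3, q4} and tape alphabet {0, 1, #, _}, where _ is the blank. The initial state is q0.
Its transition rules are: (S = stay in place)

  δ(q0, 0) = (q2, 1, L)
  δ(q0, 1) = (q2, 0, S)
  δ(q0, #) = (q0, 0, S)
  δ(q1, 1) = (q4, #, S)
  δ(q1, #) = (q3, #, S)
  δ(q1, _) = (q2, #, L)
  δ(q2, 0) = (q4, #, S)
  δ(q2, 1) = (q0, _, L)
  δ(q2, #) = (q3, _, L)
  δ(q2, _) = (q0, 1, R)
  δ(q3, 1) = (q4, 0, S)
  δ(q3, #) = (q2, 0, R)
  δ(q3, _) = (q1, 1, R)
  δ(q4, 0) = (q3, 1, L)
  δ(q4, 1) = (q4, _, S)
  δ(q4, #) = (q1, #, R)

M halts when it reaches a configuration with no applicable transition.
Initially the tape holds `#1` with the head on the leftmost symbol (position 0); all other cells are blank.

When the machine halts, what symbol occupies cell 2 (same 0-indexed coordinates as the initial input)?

q0 | __[#]1_   read # → write 0, move S, go to q0
q0 | __[0]1_   read 0 → write 1, move L, go to q2
q2 | _[_]11_   read _ → write 1, move R, go to q0
q0 | _1[1]1_   read 1 → write 0, move S, go to q2
q2 | _1[0]1_   read 0 → write #, move S, go to q4
q4 | _1[#]1_   read # → write #, move R, go to q1
q1 | _1#[1]_   read 1 → write #, move S, go to q4
q4 | _1#[#]_   read # → write #, move R, go to q1
q1 | _1##[_]   read _ → write #, move L, go to q2
q2 | _1#[#]#   read # → write _, move L, go to q3
q3 | _1[#]_#   read # → write 0, move R, go to q2
q2 | _10[_]#   read _ → write 1, move R, go to q0
q0 | _101[#]   read # → write 0, move S, go to q0
q0 | _101[0]   read 0 → write 1, move L, go to q2
q2 | _10[1]1   read 1 → write _, move L, go to q0
q0 | _1[0]_1   read 0 → write 1, move L, go to q2
q2 | _[1]1_1   read 1 → write _, move L, go to q0
q0 | [_]_1_1
Cell 2 holds 1 when M halts.

1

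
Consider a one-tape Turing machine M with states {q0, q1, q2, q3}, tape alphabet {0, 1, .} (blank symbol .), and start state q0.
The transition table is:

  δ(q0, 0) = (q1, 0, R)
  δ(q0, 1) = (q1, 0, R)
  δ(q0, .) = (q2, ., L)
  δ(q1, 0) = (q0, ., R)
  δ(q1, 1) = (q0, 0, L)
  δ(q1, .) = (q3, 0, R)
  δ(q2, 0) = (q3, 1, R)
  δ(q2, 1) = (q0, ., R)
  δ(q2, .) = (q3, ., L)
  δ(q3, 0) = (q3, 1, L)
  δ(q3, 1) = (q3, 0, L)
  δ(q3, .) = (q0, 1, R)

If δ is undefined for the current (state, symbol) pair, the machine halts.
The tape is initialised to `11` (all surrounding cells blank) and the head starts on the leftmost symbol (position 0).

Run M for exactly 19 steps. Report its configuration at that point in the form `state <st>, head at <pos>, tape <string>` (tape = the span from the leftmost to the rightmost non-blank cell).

state q0, head at -1, tape 1011

state=q0 head=0 tape=..[1]1..   (q0,1)→(q1,0,R)
state=q1 head=1 tape=..0[1]..   (q1,1)→(q0,0,L)
state=q0 head=0 tape=..[0]0..   (q0,0)→(q1,0,R)
state=q1 head=1 tape=..0[0]..   (q1,0)→(q0,.,R)
state=q0 head=2 tape=..0.[.].   (q0,.)→(q2,.,L)
state=q2 head=1 tape=..0[.]..   (q2,.)→(q3,.,L)
state=q3 head=0 tape=..[0]...   (q3,0)→(q3,1,L)
state=q3 head=-1 tape=.[.]1...   (q3,.)→(q0,1,R)
state=q0 head=0 tape=.1[1]...   (q0,1)→(q1,0,R)
state=q1 head=1 tape=.10[.]..   (q1,.)→(q3,0,R)
state=q3 head=2 tape=.100[.].   (q3,.)→(q0,1,R)
state=q0 head=3 tape=.1001[.]   (q0,.)→(q2,.,L)
state=q2 head=2 tape=.100[1].   (q2,1)→(q0,.,R)
state=q0 head=3 tape=.100.[.]   (q0,.)→(q2,.,L)
state=q2 head=2 tape=.100[.].   (q2,.)→(q3,.,L)
state=q3 head=1 tape=.10[0]..   (q3,0)→(q3,1,L)
state=q3 head=0 tape=.1[0]1..   (q3,0)→(q3,1,L)
state=q3 head=-1 tape=.[1]11..   (q3,1)→(q3,0,L)
state=q3 head=-2 tape=[.]011..   (q3,.)→(q0,1,R)
state=q0 head=-1 tape=1[0]11..
After 19 steps: state q0, head at -1, tape 1011.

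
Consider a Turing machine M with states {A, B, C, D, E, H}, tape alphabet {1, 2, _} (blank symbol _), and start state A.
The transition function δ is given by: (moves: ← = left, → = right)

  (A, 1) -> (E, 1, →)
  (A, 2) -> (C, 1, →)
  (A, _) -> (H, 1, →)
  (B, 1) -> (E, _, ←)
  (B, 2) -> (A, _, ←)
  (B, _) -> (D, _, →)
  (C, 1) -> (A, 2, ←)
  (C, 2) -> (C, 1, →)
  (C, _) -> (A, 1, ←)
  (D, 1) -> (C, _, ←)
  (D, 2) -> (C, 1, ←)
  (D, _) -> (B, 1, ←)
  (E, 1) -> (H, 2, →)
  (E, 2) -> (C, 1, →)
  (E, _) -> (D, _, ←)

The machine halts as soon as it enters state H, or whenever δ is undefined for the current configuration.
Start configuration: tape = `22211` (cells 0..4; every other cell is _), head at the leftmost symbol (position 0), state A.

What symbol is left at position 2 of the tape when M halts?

1

state=A head=0 tape=[2]2211__   (A,2)→(C,1,→)
state=C head=1 tape=1[2]211__   (C,2)→(C,1,→)
state=C head=2 tape=11[2]11__   (C,2)→(C,1,→)
state=C head=3 tape=111[1]1__   (C,1)→(A,2,←)
state=A head=2 tape=11[1]21__   (A,1)→(E,1,→)
state=E head=3 tape=111[2]1__   (E,2)→(C,1,→)
state=C head=4 tape=1111[1]__   (C,1)→(A,2,←)
state=A head=3 tape=111[1]2__   (A,1)→(E,1,→)
state=E head=4 tape=1111[2]__   (E,2)→(C,1,→)
state=C head=5 tape=11111[_]_   (C,_)→(A,1,←)
state=A head=4 tape=1111[1]1_   (A,1)→(E,1,→)
state=E head=5 tape=11111[1]_   (E,1)→(H,2,→)
state=H head=6 tape=111112[_]
Cell 2 holds 1 when M halts.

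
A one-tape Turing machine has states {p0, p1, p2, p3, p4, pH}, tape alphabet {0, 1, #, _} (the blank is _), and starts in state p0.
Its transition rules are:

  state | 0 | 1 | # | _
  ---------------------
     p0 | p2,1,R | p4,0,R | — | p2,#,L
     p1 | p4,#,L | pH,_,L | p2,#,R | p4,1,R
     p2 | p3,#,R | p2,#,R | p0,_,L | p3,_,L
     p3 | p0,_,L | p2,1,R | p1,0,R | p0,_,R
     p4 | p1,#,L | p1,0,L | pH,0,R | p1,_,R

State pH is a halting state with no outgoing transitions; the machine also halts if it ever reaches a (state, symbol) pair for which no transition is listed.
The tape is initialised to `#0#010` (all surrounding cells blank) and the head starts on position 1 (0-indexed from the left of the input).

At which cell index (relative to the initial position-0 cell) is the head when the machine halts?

8

p0 | #[0]#010___   read 0 → write 1, move R, go to p2
p2 | #1[#]010___   read # → write _, move L, go to p0
p0 | #[1]_010___   read 1 → write 0, move R, go to p4
p4 | #0[_]010___   read _ → write _, move R, go to p1
p1 | #0_[0]10___   read 0 → write #, move L, go to p4
p4 | #0[_]#10___   read _ → write _, move R, go to p1
p1 | #0_[#]10___   read # → write #, move R, go to p2
p2 | #0_#[1]0___   read 1 → write #, move R, go to p2
p2 | #0_##[0]___   read 0 → write #, move R, go to p3
p3 | #0_###[_]__   read _ → write _, move R, go to p0
p0 | #0_###_[_]_   read _ → write #, move L, go to p2
p2 | #0_###[_]#_   read _ → write _, move L, go to p3
p3 | #0_##[#]_#_   read # → write 0, move R, go to p1
p1 | #0_##0[_]#_   read _ → write 1, move R, go to p4
p4 | #0_##01[#]_   read # → write 0, move R, go to pH
pH | #0_##010[_]
At halt the head is at cell 8.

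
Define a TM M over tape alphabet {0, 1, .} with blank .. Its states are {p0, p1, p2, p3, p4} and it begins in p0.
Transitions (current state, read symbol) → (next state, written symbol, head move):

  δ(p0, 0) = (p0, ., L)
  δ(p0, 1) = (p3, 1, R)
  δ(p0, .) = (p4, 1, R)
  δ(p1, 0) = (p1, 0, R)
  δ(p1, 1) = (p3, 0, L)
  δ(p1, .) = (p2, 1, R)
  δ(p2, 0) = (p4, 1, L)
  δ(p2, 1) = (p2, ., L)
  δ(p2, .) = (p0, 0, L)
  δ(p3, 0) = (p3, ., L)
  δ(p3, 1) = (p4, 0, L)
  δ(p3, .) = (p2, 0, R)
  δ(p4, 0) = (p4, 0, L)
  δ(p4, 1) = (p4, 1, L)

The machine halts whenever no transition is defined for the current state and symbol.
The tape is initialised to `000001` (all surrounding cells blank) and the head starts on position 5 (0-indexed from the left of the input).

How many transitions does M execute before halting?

14

p0 | .00000[1]..   read 1 → write 1, move R, go to p3
p3 | .000001[.].   read . → write 0, move R, go to p2
p2 | .0000010[.]   read . → write 0, move L, go to p0
p0 | .000001[0]0   read 0 → write ., move L, go to p0
p0 | .00000[1].0   read 1 → write 1, move R, go to p3
p3 | .000001[.]0   read . → write 0, move R, go to p2
p2 | .0000010[0]   read 0 → write 1, move L, go to p4
p4 | .000001[0]1   read 0 → write 0, move L, go to p4
p4 | .00000[1]01   read 1 → write 1, move L, go to p4
p4 | .0000[0]101   read 0 → write 0, move L, go to p4
p4 | .000[0]0101   read 0 → write 0, move L, go to p4
p4 | .00[0]00101   read 0 → write 0, move L, go to p4
p4 | .0[0]000101   read 0 → write 0, move L, go to p4
p4 | .[0]0000101   read 0 → write 0, move L, go to p4
p4 | [.]00000101
M halts after 14 transitions.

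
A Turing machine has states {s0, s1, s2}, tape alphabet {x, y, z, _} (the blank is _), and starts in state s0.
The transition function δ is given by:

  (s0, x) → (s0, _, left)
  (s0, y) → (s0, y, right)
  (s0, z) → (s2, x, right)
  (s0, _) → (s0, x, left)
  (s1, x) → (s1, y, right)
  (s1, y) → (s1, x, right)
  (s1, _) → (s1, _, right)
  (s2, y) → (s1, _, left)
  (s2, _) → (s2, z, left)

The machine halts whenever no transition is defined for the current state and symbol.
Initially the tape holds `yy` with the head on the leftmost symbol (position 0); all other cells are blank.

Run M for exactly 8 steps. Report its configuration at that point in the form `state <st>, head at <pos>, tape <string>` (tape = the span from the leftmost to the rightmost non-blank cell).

state=s0 head=0 tape=[y]y_   (s0,y)→(s0,y,right)
state=s0 head=1 tape=y[y]_   (s0,y)→(s0,y,right)
state=s0 head=2 tape=yy[_]   (s0,_)→(s0,x,left)
state=s0 head=1 tape=y[y]x   (s0,y)→(s0,y,right)
state=s0 head=2 tape=yy[x]   (s0,x)→(s0,_,left)
state=s0 head=1 tape=y[y]_   (s0,y)→(s0,y,right)
state=s0 head=2 tape=yy[_]   (s0,_)→(s0,x,left)
state=s0 head=1 tape=y[y]x   (s0,y)→(s0,y,right)
state=s0 head=2 tape=yy[x]
After 8 steps: state s0, head at 2, tape yyx.

state s0, head at 2, tape yyx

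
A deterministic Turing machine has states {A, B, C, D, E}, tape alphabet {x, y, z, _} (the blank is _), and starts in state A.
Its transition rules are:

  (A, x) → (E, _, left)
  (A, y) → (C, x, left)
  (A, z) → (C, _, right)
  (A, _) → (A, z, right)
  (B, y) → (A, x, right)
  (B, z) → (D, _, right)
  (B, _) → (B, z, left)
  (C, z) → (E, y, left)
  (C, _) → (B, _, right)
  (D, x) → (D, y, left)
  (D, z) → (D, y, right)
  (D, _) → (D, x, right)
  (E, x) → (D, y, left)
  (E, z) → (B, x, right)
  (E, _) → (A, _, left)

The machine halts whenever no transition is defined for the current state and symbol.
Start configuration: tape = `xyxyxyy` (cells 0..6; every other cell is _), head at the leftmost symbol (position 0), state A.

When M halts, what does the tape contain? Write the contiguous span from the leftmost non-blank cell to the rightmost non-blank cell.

A | __[x]yxyxyy   read x → write _, move left, go to E
E | _[_]_yxyxyy   read _ → write _, move left, go to A
A | [_]__yxyxyy   read _ → write z, move right, go to A
A | z[_]_yxyxyy   read _ → write z, move right, go to A
A | zz[_]yxyxyy   read _ → write z, move right, go to A
A | zzz[y]xyxyy   read y → write x, move left, go to C
C | zz[z]xxyxyy   read z → write y, move left, go to E
E | z[z]yxxyxyy   read z → write x, move right, go to B
B | zx[y]xxyxyy   read y → write x, move right, go to A
A | zxx[x]xyxyy   read x → write _, move left, go to E
E | zx[x]_xyxyy   read x → write y, move left, go to D
D | z[x]y_xyxyy   read x → write y, move left, go to D
D | [z]yy_xyxyy   read z → write y, move right, go to D
D | y[y]y_xyxyy
The non-blank tape span at halt is yyy_xyxyy.

yyy_xyxyy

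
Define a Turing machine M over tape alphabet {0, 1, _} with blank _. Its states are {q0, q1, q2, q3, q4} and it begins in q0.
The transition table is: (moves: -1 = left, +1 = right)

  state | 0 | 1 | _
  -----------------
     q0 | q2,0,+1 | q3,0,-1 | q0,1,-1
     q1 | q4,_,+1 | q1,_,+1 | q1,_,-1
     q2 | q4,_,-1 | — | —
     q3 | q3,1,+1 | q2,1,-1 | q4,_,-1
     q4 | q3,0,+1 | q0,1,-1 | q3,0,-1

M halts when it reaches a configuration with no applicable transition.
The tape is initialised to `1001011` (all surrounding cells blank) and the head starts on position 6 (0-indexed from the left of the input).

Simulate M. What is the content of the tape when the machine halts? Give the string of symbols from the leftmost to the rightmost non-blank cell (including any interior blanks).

state=q0 head=6 tape=100101[1]   (q0,1)→(q3,0,-1)
state=q3 head=5 tape=10010[1]0   (q3,1)→(q2,1,-1)
state=q2 head=4 tape=1001[0]10   (q2,0)→(q4,_,-1)
state=q4 head=3 tape=100[1]_10   (q4,1)→(q0,1,-1)
state=q0 head=2 tape=10[0]1_10   (q0,0)→(q2,0,+1)
state=q2 head=3 tape=100[1]_10
The non-blank tape span at halt is 1001_10.

1001_10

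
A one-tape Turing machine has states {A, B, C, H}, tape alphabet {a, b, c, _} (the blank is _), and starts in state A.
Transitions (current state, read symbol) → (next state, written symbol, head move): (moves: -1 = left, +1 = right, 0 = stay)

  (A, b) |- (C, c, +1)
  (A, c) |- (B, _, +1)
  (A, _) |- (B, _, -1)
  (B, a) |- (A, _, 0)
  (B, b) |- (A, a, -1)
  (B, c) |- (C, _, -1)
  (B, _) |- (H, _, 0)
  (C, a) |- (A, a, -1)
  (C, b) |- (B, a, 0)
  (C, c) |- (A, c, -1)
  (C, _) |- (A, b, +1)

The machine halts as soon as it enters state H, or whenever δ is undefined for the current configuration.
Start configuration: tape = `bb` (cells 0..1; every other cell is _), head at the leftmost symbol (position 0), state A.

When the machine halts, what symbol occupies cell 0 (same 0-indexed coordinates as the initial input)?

_

state=A head=0 tape=___[b]b   (A,b)→(C,c,+1)
state=C head=1 tape=___c[b]   (C,b)→(B,a,0)
state=B head=1 tape=___c[a]   (B,a)→(A,_,0)
state=A head=1 tape=___c[_]   (A,_)→(B,_,-1)
state=B head=0 tape=___[c]_   (B,c)→(C,_,-1)
state=C head=-1 tape=__[_]__   (C,_)→(A,b,+1)
state=A head=0 tape=__b[_]_   (A,_)→(B,_,-1)
state=B head=-1 tape=__[b]__   (B,b)→(A,a,-1)
state=A head=-2 tape=_[_]a__   (A,_)→(B,_,-1)
state=B head=-3 tape=[_]_a__   (B,_)→(H,_,0)
state=H head=-3 tape=[_]_a__
Cell 0 holds _ when M halts.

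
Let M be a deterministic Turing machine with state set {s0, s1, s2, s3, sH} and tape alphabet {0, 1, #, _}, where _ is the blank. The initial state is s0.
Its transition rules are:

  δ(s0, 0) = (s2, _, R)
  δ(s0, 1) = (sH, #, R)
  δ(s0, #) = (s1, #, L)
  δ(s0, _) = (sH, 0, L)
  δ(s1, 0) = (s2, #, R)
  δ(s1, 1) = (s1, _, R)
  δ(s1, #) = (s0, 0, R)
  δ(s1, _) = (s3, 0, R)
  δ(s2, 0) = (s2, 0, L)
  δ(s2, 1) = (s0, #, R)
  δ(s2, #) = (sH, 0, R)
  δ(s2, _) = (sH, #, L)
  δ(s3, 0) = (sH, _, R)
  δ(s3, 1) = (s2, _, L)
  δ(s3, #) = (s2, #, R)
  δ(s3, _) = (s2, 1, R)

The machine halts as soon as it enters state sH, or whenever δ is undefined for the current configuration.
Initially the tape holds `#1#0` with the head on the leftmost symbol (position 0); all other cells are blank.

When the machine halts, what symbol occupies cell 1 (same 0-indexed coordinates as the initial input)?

s0 | _[#]1#0   read # → write #, move L, go to s1
s1 | [_]#1#0   read _ → write 0, move R, go to s3
s3 | 0[#]1#0   read # → write #, move R, go to s2
s2 | 0#[1]#0   read 1 → write #, move R, go to s0
s0 | 0##[#]0   read # → write #, move L, go to s1
s1 | 0#[#]#0   read # → write 0, move R, go to s0
s0 | 0#0[#]0   read # → write #, move L, go to s1
s1 | 0#[0]#0   read 0 → write #, move R, go to s2
s2 | 0##[#]0   read # → write 0, move R, go to sH
sH | 0##0[0]
Cell 1 holds # when M halts.

#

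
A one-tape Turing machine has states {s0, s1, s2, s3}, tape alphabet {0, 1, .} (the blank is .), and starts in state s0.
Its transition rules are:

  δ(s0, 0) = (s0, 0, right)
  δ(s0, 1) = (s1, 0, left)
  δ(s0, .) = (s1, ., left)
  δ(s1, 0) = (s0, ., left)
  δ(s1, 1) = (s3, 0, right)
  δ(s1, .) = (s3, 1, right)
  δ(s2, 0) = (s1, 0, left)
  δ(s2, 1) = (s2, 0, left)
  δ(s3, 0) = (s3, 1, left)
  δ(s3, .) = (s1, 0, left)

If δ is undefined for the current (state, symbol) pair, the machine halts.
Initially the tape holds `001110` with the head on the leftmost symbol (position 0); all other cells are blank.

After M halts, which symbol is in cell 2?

0

s0 | ....[0]01110   read 0 → write 0, move right, go to s0
s0 | ....0[0]1110   read 0 → write 0, move right, go to s0
s0 | ....00[1]110   read 1 → write 0, move left, go to s1
s1 | ....0[0]0110   read 0 → write ., move left, go to s0
s0 | ....[0].0110   read 0 → write 0, move right, go to s0
s0 | ....0[.]0110   read . → write ., move left, go to s1
s1 | ....[0].0110   read 0 → write ., move left, go to s0
s0 | ...[.]..0110   read . → write ., move left, go to s1
s1 | ..[.]...0110   read . → write 1, move right, go to s3
s3 | ..1[.]..0110   read . → write 0, move left, go to s1
s1 | ..[1]0..0110   read 1 → write 0, move right, go to s3
s3 | ..0[0]..0110   read 0 → write 1, move left, go to s3
s3 | ..[0]1..0110   read 0 → write 1, move left, go to s3
s3 | .[.]11..0110   read . → write 0, move left, go to s1
s1 | [.]011..0110   read . → write 1, move right, go to s3
s3 | 1[0]11..0110   read 0 → write 1, move left, go to s3
s3 | [1]111..0110
Cell 2 holds 0 when M halts.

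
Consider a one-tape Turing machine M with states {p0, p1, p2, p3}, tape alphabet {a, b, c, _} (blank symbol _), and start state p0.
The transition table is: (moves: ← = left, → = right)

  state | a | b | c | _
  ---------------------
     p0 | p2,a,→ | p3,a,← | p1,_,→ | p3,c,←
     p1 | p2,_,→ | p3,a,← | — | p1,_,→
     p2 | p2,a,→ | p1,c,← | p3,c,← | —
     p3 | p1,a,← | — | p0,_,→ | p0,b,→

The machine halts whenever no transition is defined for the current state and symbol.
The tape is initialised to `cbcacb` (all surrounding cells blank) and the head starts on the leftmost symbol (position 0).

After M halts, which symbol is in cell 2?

_

state=p0 head=0 tape=_[c]bcacb_   (p0,c)→(p1,_,→)
state=p1 head=1 tape=__[b]cacb_   (p1,b)→(p3,a,←)
state=p3 head=0 tape=_[_]acacb_   (p3,_)→(p0,b,→)
state=p0 head=1 tape=_b[a]cacb_   (p0,a)→(p2,a,→)
state=p2 head=2 tape=_ba[c]acb_   (p2,c)→(p3,c,←)
state=p3 head=1 tape=_b[a]cacb_   (p3,a)→(p1,a,←)
state=p1 head=0 tape=_[b]acacb_   (p1,b)→(p3,a,←)
state=p3 head=-1 tape=[_]aacacb_   (p3,_)→(p0,b,→)
state=p0 head=0 tape=b[a]acacb_   (p0,a)→(p2,a,→)
state=p2 head=1 tape=ba[a]cacb_   (p2,a)→(p2,a,→)
state=p2 head=2 tape=baa[c]acb_   (p2,c)→(p3,c,←)
state=p3 head=1 tape=ba[a]cacb_   (p3,a)→(p1,a,←)
state=p1 head=0 tape=b[a]acacb_   (p1,a)→(p2,_,→)
state=p2 head=1 tape=b_[a]cacb_   (p2,a)→(p2,a,→)
state=p2 head=2 tape=b_a[c]acb_   (p2,c)→(p3,c,←)
state=p3 head=1 tape=b_[a]cacb_   (p3,a)→(p1,a,←)
state=p1 head=0 tape=b[_]acacb_   (p1,_)→(p1,_,→)
state=p1 head=1 tape=b_[a]cacb_   (p1,a)→(p2,_,→)
state=p2 head=2 tape=b__[c]acb_   (p2,c)→(p3,c,←)
state=p3 head=1 tape=b_[_]cacb_   (p3,_)→(p0,b,→)
state=p0 head=2 tape=b_b[c]acb_   (p0,c)→(p1,_,→)
state=p1 head=3 tape=b_b_[a]cb_   (p1,a)→(p2,_,→)
state=p2 head=4 tape=b_b__[c]b_   (p2,c)→(p3,c,←)
state=p3 head=3 tape=b_b_[_]cb_   (p3,_)→(p0,b,→)
state=p0 head=4 tape=b_b_b[c]b_   (p0,c)→(p1,_,→)
state=p1 head=5 tape=b_b_b_[b]_   (p1,b)→(p3,a,←)
state=p3 head=4 tape=b_b_b[_]a_   (p3,_)→(p0,b,→)
state=p0 head=5 tape=b_b_bb[a]_   (p0,a)→(p2,a,→)
state=p2 head=6 tape=b_b_bba[_]
Cell 2 holds _ when M halts.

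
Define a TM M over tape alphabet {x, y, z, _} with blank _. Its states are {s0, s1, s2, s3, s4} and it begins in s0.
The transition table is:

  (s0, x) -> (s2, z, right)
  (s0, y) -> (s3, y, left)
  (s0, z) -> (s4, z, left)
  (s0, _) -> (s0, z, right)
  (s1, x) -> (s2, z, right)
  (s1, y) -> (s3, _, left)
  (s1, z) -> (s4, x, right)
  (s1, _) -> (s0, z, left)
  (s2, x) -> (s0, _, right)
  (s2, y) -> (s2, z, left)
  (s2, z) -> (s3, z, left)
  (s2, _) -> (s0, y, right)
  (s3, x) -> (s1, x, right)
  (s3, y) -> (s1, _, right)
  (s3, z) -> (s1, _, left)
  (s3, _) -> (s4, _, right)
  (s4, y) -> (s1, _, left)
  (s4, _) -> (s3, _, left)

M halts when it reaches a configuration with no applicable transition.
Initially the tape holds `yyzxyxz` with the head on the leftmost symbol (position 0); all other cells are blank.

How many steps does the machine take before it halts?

state=s0 head=0 tape=__[y]yzxyxz   (s0,y)→(s3,y,left)
state=s3 head=-1 tape=_[_]yyzxyxz   (s3,_)→(s4,_,right)
state=s4 head=0 tape=__[y]yzxyxz   (s4,y)→(s1,_,left)
state=s1 head=-1 tape=_[_]_yzxyxz   (s1,_)→(s0,z,left)
state=s0 head=-2 tape=[_]z_yzxyxz   (s0,_)→(s0,z,right)
state=s0 head=-1 tape=z[z]_yzxyxz   (s0,z)→(s4,z,left)
state=s4 head=-2 tape=[z]z_yzxyxz
M halts after 6 transitions.

6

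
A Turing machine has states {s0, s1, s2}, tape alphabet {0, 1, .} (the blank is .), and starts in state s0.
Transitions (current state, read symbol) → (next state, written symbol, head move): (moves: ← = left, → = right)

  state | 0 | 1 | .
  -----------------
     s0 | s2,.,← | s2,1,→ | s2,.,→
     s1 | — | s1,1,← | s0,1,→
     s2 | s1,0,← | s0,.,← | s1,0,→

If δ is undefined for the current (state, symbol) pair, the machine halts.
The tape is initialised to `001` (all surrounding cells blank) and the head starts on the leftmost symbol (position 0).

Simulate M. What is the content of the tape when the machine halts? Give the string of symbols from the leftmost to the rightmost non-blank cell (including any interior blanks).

01.01

state=s0 head=0 tape=..[0]01   (s0,0)→(s2,.,←)
state=s2 head=-1 tape=.[.].01   (s2,.)→(s1,0,→)
state=s1 head=0 tape=.0[.]01   (s1,.)→(s0,1,→)
state=s0 head=1 tape=.01[0]1   (s0,0)→(s2,.,←)
state=s2 head=0 tape=.0[1].1   (s2,1)→(s0,.,←)
state=s0 head=-1 tape=.[0]..1   (s0,0)→(s2,.,←)
state=s2 head=-2 tape=[.]...1   (s2,.)→(s1,0,→)
state=s1 head=-1 tape=0[.]..1   (s1,.)→(s0,1,→)
state=s0 head=0 tape=01[.].1   (s0,.)→(s2,.,→)
state=s2 head=1 tape=01.[.]1   (s2,.)→(s1,0,→)
state=s1 head=2 tape=01.0[1]   (s1,1)→(s1,1,←)
state=s1 head=1 tape=01.[0]1
The non-blank tape span at halt is 01.01.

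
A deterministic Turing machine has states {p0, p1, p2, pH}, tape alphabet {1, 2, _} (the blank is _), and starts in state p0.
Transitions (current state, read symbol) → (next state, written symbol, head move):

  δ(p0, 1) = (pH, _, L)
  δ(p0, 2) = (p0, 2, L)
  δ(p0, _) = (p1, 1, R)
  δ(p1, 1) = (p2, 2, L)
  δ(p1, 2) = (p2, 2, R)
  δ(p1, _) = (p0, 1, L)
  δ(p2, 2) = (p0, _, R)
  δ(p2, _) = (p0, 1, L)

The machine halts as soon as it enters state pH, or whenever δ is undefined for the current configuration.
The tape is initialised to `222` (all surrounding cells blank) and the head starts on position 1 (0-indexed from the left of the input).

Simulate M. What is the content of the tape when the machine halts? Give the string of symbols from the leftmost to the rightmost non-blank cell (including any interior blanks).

p0 | _2[2]2_   read 2 → write 2, move L, go to p0
p0 | _[2]22_   read 2 → write 2, move L, go to p0
p0 | [_]222_   read _ → write 1, move R, go to p1
p1 | 1[2]22_   read 2 → write 2, move R, go to p2
p2 | 12[2]2_   read 2 → write _, move R, go to p0
p0 | 12_[2]_   read 2 → write 2, move L, go to p0
p0 | 12[_]2_   read _ → write 1, move R, go to p1
p1 | 121[2]_   read 2 → write 2, move R, go to p2
p2 | 1212[_]   read _ → write 1, move L, go to p0
p0 | 121[2]1   read 2 → write 2, move L, go to p0
p0 | 12[1]21   read 1 → write _, move L, go to pH
pH | 1[2]_21
The non-blank tape span at halt is 12_21.

12_21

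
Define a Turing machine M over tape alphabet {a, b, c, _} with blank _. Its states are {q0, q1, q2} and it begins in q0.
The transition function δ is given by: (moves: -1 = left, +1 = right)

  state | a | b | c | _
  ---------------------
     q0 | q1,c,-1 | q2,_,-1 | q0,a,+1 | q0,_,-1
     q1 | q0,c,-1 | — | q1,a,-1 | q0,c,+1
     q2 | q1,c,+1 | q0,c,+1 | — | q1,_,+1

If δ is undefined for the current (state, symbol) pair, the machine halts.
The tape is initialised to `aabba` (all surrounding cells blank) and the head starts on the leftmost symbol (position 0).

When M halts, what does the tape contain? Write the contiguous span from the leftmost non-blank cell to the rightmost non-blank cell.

state=q0 head=0 tape=_[a]abba   (q0,a)→(q1,c,-1)
state=q1 head=-1 tape=[_]cabba   (q1,_)→(q0,c,+1)
state=q0 head=0 tape=c[c]abba   (q0,c)→(q0,a,+1)
state=q0 head=1 tape=ca[a]bba   (q0,a)→(q1,c,-1)
state=q1 head=0 tape=c[a]cbba   (q1,a)→(q0,c,-1)
state=q0 head=-1 tape=[c]ccbba   (q0,c)→(q0,a,+1)
state=q0 head=0 tape=a[c]cbba   (q0,c)→(q0,a,+1)
state=q0 head=1 tape=aa[c]bba   (q0,c)→(q0,a,+1)
state=q0 head=2 tape=aaa[b]ba   (q0,b)→(q2,_,-1)
state=q2 head=1 tape=aa[a]_ba   (q2,a)→(q1,c,+1)
state=q1 head=2 tape=aac[_]ba   (q1,_)→(q0,c,+1)
state=q0 head=3 tape=aacc[b]a   (q0,b)→(q2,_,-1)
state=q2 head=2 tape=aac[c]_a
The non-blank tape span at halt is aacc_a.

aacc_a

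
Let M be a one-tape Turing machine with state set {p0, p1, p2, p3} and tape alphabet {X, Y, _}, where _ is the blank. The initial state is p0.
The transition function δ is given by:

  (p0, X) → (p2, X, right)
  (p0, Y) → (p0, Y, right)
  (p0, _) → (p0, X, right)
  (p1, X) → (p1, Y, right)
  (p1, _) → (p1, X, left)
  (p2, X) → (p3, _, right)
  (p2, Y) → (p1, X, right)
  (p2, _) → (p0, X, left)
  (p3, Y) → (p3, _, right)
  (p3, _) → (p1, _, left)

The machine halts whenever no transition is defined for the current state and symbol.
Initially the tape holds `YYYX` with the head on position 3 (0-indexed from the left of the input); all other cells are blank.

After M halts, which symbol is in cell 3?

p0 | YYY[X]__   read X → write X, move right, go to p2
p2 | YYYX[_]_   read _ → write X, move left, go to p0
p0 | YYY[X]X_   read X → write X, move right, go to p2
p2 | YYYX[X]_   read X → write _, move right, go to p3
p3 | YYYX_[_]   read _ → write _, move left, go to p1
p1 | YYYX[_]_   read _ → write X, move left, go to p1
p1 | YYY[X]X_   read X → write Y, move right, go to p1
p1 | YYYY[X]_   read X → write Y, move right, go to p1
p1 | YYYYY[_]   read _ → write X, move left, go to p1
p1 | YYYY[Y]X
Cell 3 holds Y when M halts.

Y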